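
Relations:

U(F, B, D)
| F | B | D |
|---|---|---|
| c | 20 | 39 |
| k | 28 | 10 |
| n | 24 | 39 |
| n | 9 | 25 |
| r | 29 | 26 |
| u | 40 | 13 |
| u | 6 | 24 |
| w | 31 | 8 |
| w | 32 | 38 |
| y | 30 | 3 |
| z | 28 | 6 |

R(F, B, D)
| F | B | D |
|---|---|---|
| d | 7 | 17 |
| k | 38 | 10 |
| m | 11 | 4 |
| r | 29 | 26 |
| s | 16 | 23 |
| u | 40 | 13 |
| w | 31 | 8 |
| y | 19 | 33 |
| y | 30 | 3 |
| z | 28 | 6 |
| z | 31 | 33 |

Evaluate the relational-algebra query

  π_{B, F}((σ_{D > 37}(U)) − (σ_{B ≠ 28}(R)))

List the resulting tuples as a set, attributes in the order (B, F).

{(20, c), (24, n), (32, w)}

Apply σ_{D > 37}; surviving tuples: {(c, 20, 39), (n, 24, 39), (w, 32, 38)}
Apply σ_{B ≠ 28}; surviving tuples: {(d, 7, 17), (k, 38, 10), (m, 11, 4), (r, 29, 26), (s, 16, 23), (u, 40, 13), (w, 31, 8), (y, 19, 33), (y, 30, 3), (z, 31, 33)}
Taking the difference: {(c, 20, 39), (n, 24, 39), (w, 32, 38)}
Projecting to B, F: {(20, c), (24, n), (32, w)}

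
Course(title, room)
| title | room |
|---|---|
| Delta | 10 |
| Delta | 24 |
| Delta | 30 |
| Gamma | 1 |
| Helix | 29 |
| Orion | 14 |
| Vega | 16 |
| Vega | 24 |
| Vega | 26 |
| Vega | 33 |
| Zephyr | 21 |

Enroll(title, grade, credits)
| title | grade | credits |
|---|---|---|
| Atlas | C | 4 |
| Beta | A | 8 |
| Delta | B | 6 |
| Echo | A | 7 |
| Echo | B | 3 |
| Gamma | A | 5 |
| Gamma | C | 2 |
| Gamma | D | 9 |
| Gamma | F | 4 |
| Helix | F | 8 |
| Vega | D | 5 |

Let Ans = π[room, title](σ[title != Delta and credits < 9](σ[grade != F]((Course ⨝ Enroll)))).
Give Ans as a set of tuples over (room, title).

{(1, Gamma), (16, Vega), (24, Vega), (26, Vega), (33, Vega)}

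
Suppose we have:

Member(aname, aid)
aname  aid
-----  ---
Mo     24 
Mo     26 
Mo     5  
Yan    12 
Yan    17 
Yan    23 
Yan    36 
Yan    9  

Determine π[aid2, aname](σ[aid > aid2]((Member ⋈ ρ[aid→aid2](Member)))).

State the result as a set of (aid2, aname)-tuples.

ρ[aid→aid2]: schema becomes (aname, aid2); tuples unchanged.
Natural join on aname: {(Mo, 24, 24), (Mo, 24, 26), (Mo, 24, 5), (Mo, 26, 24), (Mo, 26, 26), (Mo, 26, 5), (Mo, 5, 24), (Mo, 5, 26), (Mo, 5, 5), (Yan, 12, 12), (Yan, 12, 17), (Yan, 12, 23), (Yan, 12, 36), (Yan, 12, 9), (Yan, 17, 12), (Yan, 17, 17), (Yan, 17, 23), (Yan, 17, 36), (Yan, 17, 9), (Yan, 23, 12), (Yan, 23, 17), (Yan, 23, 23), (Yan, 23, 36), (Yan, 23, 9), (Yan, 36, 12), (Yan, 36, 17), (Yan, 36, 23), (Yan, 36, 36), (Yan, 36, 9), (Yan, 9, 12), (Yan, 9, 17), (Yan, 9, 23), (Yan, 9, 36), (Yan, 9, 9)}
Apply σ_{aid > aid2}; surviving tuples: {(Mo, 24, 5), (Mo, 26, 24), (Mo, 26, 5), (Yan, 12, 9), (Yan, 17, 12), (Yan, 17, 9), (Yan, 23, 12), (Yan, 23, 17), (Yan, 23, 9), (Yan, 36, 12), (Yan, 36, 17), (Yan, 36, 23), (Yan, 36, 9)}
Projecting to aid2, aname (7 duplicate(s) eliminated): {(12, Yan), (17, Yan), (23, Yan), (24, Mo), (5, Mo), (9, Yan)}

{(12, Yan), (17, Yan), (23, Yan), (24, Mo), (5, Mo), (9, Yan)}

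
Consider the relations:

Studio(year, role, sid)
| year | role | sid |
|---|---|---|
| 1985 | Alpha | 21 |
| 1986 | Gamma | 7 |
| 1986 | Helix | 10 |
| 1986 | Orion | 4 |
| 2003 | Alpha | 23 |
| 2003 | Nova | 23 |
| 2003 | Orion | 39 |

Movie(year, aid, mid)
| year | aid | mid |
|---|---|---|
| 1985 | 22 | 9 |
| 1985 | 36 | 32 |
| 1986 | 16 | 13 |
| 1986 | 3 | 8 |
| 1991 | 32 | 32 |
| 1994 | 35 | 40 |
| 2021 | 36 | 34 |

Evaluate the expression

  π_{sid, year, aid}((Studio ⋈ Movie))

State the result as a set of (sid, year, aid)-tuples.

Studio ⋈ Movie (natural join on year): {(1985, Alpha, 21, 22, 9), (1985, Alpha, 21, 36, 32), (1986, Gamma, 7, 16, 13), (1986, Gamma, 7, 3, 8), (1986, Helix, 10, 16, 13), (1986, Helix, 10, 3, 8), (1986, Orion, 4, 16, 13), (1986, Orion, 4, 3, 8)}
Keep only column(s) sid, year, aid: {(10, 1986, 16), (10, 1986, 3), (21, 1985, 22), (21, 1985, 36), (4, 1986, 16), (4, 1986, 3), (7, 1986, 16), (7, 1986, 3)}

{(10, 1986, 16), (10, 1986, 3), (21, 1985, 22), (21, 1985, 36), (4, 1986, 16), (4, 1986, 3), (7, 1986, 16), (7, 1986, 3)}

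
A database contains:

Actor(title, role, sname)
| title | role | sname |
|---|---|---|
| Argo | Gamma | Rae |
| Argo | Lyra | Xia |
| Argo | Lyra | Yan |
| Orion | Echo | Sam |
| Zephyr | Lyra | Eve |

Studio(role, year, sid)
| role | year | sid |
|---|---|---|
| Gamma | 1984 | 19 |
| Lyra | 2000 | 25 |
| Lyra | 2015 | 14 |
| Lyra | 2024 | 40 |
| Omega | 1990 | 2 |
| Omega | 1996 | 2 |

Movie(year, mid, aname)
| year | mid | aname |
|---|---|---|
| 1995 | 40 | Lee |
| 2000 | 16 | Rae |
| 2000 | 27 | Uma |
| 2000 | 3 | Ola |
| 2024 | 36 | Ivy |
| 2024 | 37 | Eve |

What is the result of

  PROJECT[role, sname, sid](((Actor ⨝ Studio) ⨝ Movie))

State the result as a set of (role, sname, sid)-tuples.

Actor ⋈ Studio (natural join on role): {(Argo, Gamma, Rae, 1984, 19), (Argo, Lyra, Xia, 2000, 25), (Argo, Lyra, Xia, 2015, 14), (Argo, Lyra, Xia, 2024, 40), (Argo, Lyra, Yan, 2000, 25), (Argo, Lyra, Yan, 2015, 14), (Argo, Lyra, Yan, 2024, 40), (Zephyr, Lyra, Eve, 2000, 25), (Zephyr, Lyra, Eve, 2015, 14), (Zephyr, Lyra, Eve, 2024, 40)}
(Actor ⨝ Studio) ⋈ Movie (natural join on year): {(Argo, Lyra, Xia, 2000, 25, 16, Rae), (Argo, Lyra, Xia, 2000, 25, 27, Uma), (Argo, Lyra, Xia, 2000, 25, 3, Ola), (Argo, Lyra, Xia, 2024, 40, 36, Ivy), (Argo, Lyra, Xia, 2024, 40, 37, Eve), (Argo, Lyra, Yan, 2000, 25, 16, Rae), (Argo, Lyra, Yan, 2000, 25, 27, Uma), (Argo, Lyra, Yan, 2000, 25, 3, Ola), (Argo, Lyra, Yan, 2024, 40, 36, Ivy), (Argo, Lyra, Yan, 2024, 40, 37, Eve), (Zephyr, Lyra, Eve, 2000, 25, 16, Rae), (Zephyr, Lyra, Eve, 2000, 25, 27, Uma), (Zephyr, Lyra, Eve, 2000, 25, 3, Ola), (Zephyr, Lyra, Eve, 2024, 40, 36, Ivy), (Zephyr, Lyra, Eve, 2024, 40, 37, Eve)}
π[role, sname, sid]: project onto (role, sname, sid) (9 duplicate(s) eliminated) → {(Lyra, Eve, 25), (Lyra, Eve, 40), (Lyra, Xia, 25), (Lyra, Xia, 40), (Lyra, Yan, 25), (Lyra, Yan, 40)}

{(Lyra, Eve, 25), (Lyra, Eve, 40), (Lyra, Xia, 25), (Lyra, Xia, 40), (Lyra, Yan, 25), (Lyra, Yan, 40)}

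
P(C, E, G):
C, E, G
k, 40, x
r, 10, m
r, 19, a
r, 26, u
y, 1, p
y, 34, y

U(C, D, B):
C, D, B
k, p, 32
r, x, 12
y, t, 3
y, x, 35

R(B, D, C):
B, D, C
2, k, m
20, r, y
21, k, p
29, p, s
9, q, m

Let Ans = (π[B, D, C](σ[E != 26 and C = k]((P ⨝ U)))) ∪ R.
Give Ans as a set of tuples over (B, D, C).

P ⋈ U (natural join on C): {(k, 40, x, p, 32), (r, 10, m, x, 12), (r, 19, a, x, 12), (r, 26, u, x, 12), (y, 1, p, t, 3), (y, 1, p, x, 35), (y, 34, y, t, 3), (y, 34, y, x, 35)}
Selection E != 26 and C = k: {(k, 40, x, p, 32)}
π[B, D, C]: project onto (B, D, C) → {(32, p, k)}
Union: {(32, p, k)} with {(2, k, m), (20, r, y), (21, k, p), (29, p, s), (9, q, m)} → {(2, k, m), (20, r, y), (21, k, p), (29, p, s), (32, p, k), (9, q, m)}

{(2, k, m), (20, r, y), (21, k, p), (29, p, s), (32, p, k), (9, q, m)}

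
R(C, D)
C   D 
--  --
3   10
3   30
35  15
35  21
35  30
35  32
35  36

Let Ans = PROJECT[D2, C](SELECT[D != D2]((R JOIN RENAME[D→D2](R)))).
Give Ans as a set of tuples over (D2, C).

ρ[D→D2]: schema becomes (C, D2); tuples unchanged.
Joining R and RENAME[D→D2](R) on C yields {(3, 10, 10), (3, 10, 30), (3, 30, 10), (3, 30, 30), (35, 15, 15), (35, 15, 21), (35, 15, 30), (35, 15, 32), (35, 15, 36), (35, 21, 15), (35, 21, 21), (35, 21, 30), (35, 21, 32), (35, 21, 36), (35, 30, 15), (35, 30, 21), (35, 30, 30), (35, 30, 32), (35, 30, 36), (35, 32, 15), (35, 32, 21), (35, 32, 30), (35, 32, 32), (35, 32, 36), (35, 36, 15), (35, 36, 21), (35, 36, 30), (35, 36, 32), (35, 36, 36)}.
σ[D != D2]: keep tuples satisfying D != D2 → {(3, 10, 30), (3, 30, 10), (35, 15, 21), (35, 15, 30), (35, 15, 32), (35, 15, 36), (35, 21, 15), (35, 21, 30), (35, 21, 32), (35, 21, 36), (35, 30, 15), (35, 30, 21), (35, 30, 32), (35, 30, 36), (35, 32, 15), (35, 32, 21), (35, 32, 30), (35, 32, 36), (35, 36, 15), (35, 36, 21), (35, 36, 30), (35, 36, 32)}
Keep only column(s) D2, C (15 duplicate(s) eliminated): {(10, 3), (15, 35), (21, 35), (30, 3), (30, 35), (32, 35), (36, 35)}

{(10, 3), (15, 35), (21, 35), (30, 3), (30, 35), (32, 35), (36, 35)}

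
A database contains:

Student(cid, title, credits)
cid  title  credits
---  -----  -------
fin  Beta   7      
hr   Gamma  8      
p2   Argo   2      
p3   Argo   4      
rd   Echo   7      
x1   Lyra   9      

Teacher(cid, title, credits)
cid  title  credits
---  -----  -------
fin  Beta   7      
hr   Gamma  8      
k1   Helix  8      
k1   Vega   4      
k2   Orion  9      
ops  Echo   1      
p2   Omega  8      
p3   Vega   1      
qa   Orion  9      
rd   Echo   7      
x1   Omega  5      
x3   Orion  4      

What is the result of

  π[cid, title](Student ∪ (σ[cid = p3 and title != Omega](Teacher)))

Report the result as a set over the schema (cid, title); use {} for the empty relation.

{(fin, Beta), (hr, Gamma), (p2, Argo), (p3, Argo), (p3, Vega), (rd, Echo), (x1, Lyra)}

Apply σ_{cid = p3 and title != Omega}; surviving tuples: {(p3, Vega, 1)}
Taking the union: {(fin, Beta, 7), (hr, Gamma, 8), (p2, Argo, 2), (p3, Argo, 4), (p3, Vega, 1), (rd, Echo, 7), (x1, Lyra, 9)}
Keep only column(s) cid, title: {(fin, Beta), (hr, Gamma), (p2, Argo), (p3, Argo), (p3, Vega), (rd, Echo), (x1, Lyra)}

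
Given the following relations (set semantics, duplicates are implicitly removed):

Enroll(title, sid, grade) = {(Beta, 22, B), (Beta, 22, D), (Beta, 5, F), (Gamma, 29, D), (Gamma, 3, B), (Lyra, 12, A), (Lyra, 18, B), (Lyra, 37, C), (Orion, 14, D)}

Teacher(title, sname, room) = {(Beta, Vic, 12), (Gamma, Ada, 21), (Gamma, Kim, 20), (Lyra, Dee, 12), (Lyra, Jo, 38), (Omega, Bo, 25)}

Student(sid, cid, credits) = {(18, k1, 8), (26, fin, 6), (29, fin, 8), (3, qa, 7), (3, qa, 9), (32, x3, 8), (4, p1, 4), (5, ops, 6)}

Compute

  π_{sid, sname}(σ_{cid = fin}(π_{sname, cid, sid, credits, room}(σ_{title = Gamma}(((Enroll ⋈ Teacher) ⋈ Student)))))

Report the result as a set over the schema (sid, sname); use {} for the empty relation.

{(29, Ada), (29, Kim)}

Enroll ⋈ Teacher (natural join on title): {(Beta, 22, B, Vic, 12), (Beta, 22, D, Vic, 12), (Beta, 5, F, Vic, 12), (Gamma, 29, D, Ada, 21), (Gamma, 29, D, Kim, 20), (Gamma, 3, B, Ada, 21), (Gamma, 3, B, Kim, 20), (Lyra, 12, A, Dee, 12), (Lyra, 12, A, Jo, 38), (Lyra, 18, B, Dee, 12), (Lyra, 18, B, Jo, 38), (Lyra, 37, C, Dee, 12), (Lyra, 37, C, Jo, 38)}
(Enroll ⋈ Teacher) ⋈ Student (natural join on sid): {(Beta, 5, F, Vic, 12, ops, 6), (Gamma, 29, D, Ada, 21, fin, 8), (Gamma, 29, D, Kim, 20, fin, 8), (Gamma, 3, B, Ada, 21, qa, 7), (Gamma, 3, B, Ada, 21, qa, 9), (Gamma, 3, B, Kim, 20, qa, 7), (Gamma, 3, B, Kim, 20, qa, 9), (Lyra, 18, B, Dee, 12, k1, 8), (Lyra, 18, B, Jo, 38, k1, 8)}
Selection title = Gamma: {(Gamma, 29, D, Ada, 21, fin, 8), (Gamma, 29, D, Kim, 20, fin, 8), (Gamma, 3, B, Ada, 21, qa, 7), (Gamma, 3, B, Ada, 21, qa, 9), (Gamma, 3, B, Kim, 20, qa, 7), (Gamma, 3, B, Kim, 20, qa, 9)}
π_{sname, cid, sid, credits, room} gives {(Ada, fin, 29, 8, 21), (Ada, qa, 3, 7, 21), (Ada, qa, 3, 9, 21), (Kim, fin, 29, 8, 20), (Kim, qa, 3, 7, 20), (Kim, qa, 3, 9, 20)}.
Selection cid = fin: {(Ada, fin, 29, 8, 21), (Kim, fin, 29, 8, 20)}
π_{sid, sname} gives {(29, Ada), (29, Kim)}.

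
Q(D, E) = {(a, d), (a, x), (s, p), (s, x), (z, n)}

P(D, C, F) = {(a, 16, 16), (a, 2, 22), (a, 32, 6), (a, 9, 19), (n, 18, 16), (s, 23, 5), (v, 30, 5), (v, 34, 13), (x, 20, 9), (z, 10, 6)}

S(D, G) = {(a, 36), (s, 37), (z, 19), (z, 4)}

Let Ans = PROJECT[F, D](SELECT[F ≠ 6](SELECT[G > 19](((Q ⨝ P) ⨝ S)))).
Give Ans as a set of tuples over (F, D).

{(16, a), (19, a), (22, a), (5, s)}

Natural join on D: {(a, d, 16, 16), (a, d, 2, 22), (a, d, 32, 6), (a, d, 9, 19), (a, x, 16, 16), (a, x, 2, 22), (a, x, 32, 6), (a, x, 9, 19), (s, p, 23, 5), (s, x, 23, 5), (z, n, 10, 6)}
Natural join on D: {(a, d, 16, 16, 36), (a, d, 2, 22, 36), (a, d, 32, 6, 36), (a, d, 9, 19, 36), (a, x, 16, 16, 36), (a, x, 2, 22, 36), (a, x, 32, 6, 36), (a, x, 9, 19, 36), (s, p, 23, 5, 37), (s, x, 23, 5, 37), (z, n, 10, 6, 19), (z, n, 10, 6, 4)}
Filtering on G > 19 leaves {(a, d, 16, 16, 36), (a, d, 2, 22, 36), (a, d, 32, 6, 36), (a, d, 9, 19, 36), (a, x, 16, 16, 36), (a, x, 2, 22, 36), (a, x, 32, 6, 36), (a, x, 9, 19, 36), (s, p, 23, 5, 37), (s, x, 23, 5, 37)}.
Filtering on F ≠ 6 leaves {(a, d, 16, 16, 36), (a, d, 2, 22, 36), (a, d, 9, 19, 36), (a, x, 16, 16, 36), (a, x, 2, 22, 36), (a, x, 9, 19, 36), (s, p, 23, 5, 37), (s, x, 23, 5, 37)}.
Keep only column(s) F, D (4 duplicate(s) eliminated): {(16, a), (19, a), (22, a), (5, s)}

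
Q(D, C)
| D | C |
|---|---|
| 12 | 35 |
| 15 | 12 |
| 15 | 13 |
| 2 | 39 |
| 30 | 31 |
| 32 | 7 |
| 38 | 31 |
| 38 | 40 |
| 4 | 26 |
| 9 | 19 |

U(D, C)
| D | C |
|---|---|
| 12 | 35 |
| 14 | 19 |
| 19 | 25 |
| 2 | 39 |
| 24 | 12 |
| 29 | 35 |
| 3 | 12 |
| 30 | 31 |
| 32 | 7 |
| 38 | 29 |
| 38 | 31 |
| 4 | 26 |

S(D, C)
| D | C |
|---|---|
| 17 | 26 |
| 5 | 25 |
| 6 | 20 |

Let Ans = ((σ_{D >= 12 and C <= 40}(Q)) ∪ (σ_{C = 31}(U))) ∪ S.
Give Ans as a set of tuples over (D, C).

{(12, 35), (15, 12), (15, 13), (17, 26), (30, 31), (32, 7), (38, 31), (38, 40), (5, 25), (6, 20)}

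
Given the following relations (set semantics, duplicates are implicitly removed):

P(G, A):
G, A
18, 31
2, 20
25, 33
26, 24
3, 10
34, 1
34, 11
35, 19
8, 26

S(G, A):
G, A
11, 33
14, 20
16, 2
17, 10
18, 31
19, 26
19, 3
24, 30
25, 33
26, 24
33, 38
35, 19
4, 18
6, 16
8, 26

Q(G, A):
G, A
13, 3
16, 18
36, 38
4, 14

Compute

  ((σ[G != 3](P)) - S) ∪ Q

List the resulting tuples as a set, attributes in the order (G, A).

{(13, 3), (16, 18), (2, 20), (34, 1), (34, 11), (36, 38), (4, 14)}

Selection G != 3: {(18, 31), (2, 20), (25, 33), (26, 24), (34, 1), (34, 11), (35, 19), (8, 26)}
Difference: {(18, 31), (2, 20), (25, 33), (26, 24), (34, 1), (34, 11), (35, 19), (8, 26)} with {(11, 33), (14, 20), (16, 2), (17, 10), (18, 31), (19, 26), (19, 3), (24, 30), (25, 33), (26, 24), (33, 38), (35, 19), (4, 18), (6, 16), (8, 26)} → {(2, 20), (34, 1), (34, 11)}
Union: {(2, 20), (34, 1), (34, 11)} with {(13, 3), (16, 18), (36, 38), (4, 14)} → {(13, 3), (16, 18), (2, 20), (34, 1), (34, 11), (36, 38), (4, 14)}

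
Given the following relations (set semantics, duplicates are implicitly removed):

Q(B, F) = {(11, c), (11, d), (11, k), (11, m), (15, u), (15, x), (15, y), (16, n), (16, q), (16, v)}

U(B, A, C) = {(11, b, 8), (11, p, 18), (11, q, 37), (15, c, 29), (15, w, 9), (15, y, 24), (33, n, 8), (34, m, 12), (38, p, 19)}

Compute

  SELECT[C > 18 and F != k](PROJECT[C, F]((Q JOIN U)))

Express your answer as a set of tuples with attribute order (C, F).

{(24, u), (24, x), (24, y), (29, u), (29, x), (29, y), (37, c), (37, d), (37, m)}

Natural join on B: {(11, c, b, 8), (11, c, p, 18), (11, c, q, 37), (11, d, b, 8), (11, d, p, 18), (11, d, q, 37), (11, k, b, 8), (11, k, p, 18), (11, k, q, 37), (11, m, b, 8), (11, m, p, 18), (11, m, q, 37), (15, u, c, 29), (15, u, w, 9), (15, u, y, 24), (15, x, c, 29), (15, x, w, 9), (15, x, y, 24), (15, y, c, 29), (15, y, w, 9), (15, y, y, 24)}
π[C, F]: project onto (C, F) → {(18, c), (18, d), (18, k), (18, m), (24, u), (24, x), (24, y), (29, u), (29, x), (29, y), (37, c), (37, d), (37, k), (37, m), (8, c), (8, d), (8, k), (8, m), (9, u), (9, x), (9, y)}
Selection C > 18 and F != k: {(24, u), (24, x), (24, y), (29, u), (29, x), (29, y), (37, c), (37, d), (37, m)}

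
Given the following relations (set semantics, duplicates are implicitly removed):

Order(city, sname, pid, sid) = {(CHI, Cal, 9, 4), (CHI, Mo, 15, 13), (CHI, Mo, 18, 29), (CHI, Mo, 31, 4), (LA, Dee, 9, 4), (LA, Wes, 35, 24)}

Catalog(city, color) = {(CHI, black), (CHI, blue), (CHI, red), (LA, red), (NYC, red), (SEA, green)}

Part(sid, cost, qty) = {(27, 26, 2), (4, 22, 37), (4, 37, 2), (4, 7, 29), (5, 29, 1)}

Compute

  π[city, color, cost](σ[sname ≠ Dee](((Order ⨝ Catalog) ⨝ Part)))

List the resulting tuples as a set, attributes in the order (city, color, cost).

Joining Order and Catalog on city yields {(CHI, Cal, 9, 4, black), (CHI, Cal, 9, 4, blue), (CHI, Cal, 9, 4, red), (CHI, Mo, 15, 13, black), (CHI, Mo, 15, 13, blue), (CHI, Mo, 15, 13, red), (CHI, Mo, 18, 29, black), (CHI, Mo, 18, 29, blue), (CHI, Mo, 18, 29, red), (CHI, Mo, 31, 4, black), (CHI, Mo, 31, 4, blue), (CHI, Mo, 31, 4, red), (LA, Dee, 9, 4, red), (LA, Wes, 35, 24, red)}.
Joining (Order ⨝ Catalog) and Part on sid yields {(CHI, Cal, 9, 4, black, 22, 37), (CHI, Cal, 9, 4, black, 37, 2), (CHI, Cal, 9, 4, black, 7, 29), (CHI, Cal, 9, 4, blue, 22, 37), (CHI, Cal, 9, 4, blue, 37, 2), (CHI, Cal, 9, 4, blue, 7, 29), (CHI, Cal, 9, 4, red, 22, 37), (CHI, Cal, 9, 4, red, 37, 2), (CHI, Cal, 9, 4, red, 7, 29), (CHI, Mo, 31, 4, black, 22, 37), (CHI, Mo, 31, 4, black, 37, 2), (CHI, Mo, 31, 4, black, 7, 29), (CHI, Mo, 31, 4, blue, 22, 37), (CHI, Mo, 31, 4, blue, 37, 2), (CHI, Mo, 31, 4, blue, 7, 29), (CHI, Mo, 31, 4, red, 22, 37), (CHI, Mo, 31, 4, red, 37, 2), (CHI, Mo, 31, 4, red, 7, 29), (LA, Dee, 9, 4, red, 22, 37), (LA, Dee, 9, 4, red, 37, 2), (LA, Dee, 9, 4, red, 7, 29)}.
Apply σ_{sname ≠ Dee}; surviving tuples: {(CHI, Cal, 9, 4, black, 22, 37), (CHI, Cal, 9, 4, black, 37, 2), (CHI, Cal, 9, 4, black, 7, 29), (CHI, Cal, 9, 4, blue, 22, 37), (CHI, Cal, 9, 4, blue, 37, 2), (CHI, Cal, 9, 4, blue, 7, 29), (CHI, Cal, 9, 4, red, 22, 37), (CHI, Cal, 9, 4, red, 37, 2), (CHI, Cal, 9, 4, red, 7, 29), (CHI, Mo, 31, 4, black, 22, 37), (CHI, Mo, 31, 4, black, 37, 2), (CHI, Mo, 31, 4, black, 7, 29), (CHI, Mo, 31, 4, blue, 22, 37), (CHI, Mo, 31, 4, blue, 37, 2), (CHI, Mo, 31, 4, blue, 7, 29), (CHI, Mo, 31, 4, red, 22, 37), (CHI, Mo, 31, 4, red, 37, 2), (CHI, Mo, 31, 4, red, 7, 29)}
Keep only column(s) city, color, cost (9 duplicate(s) eliminated): {(CHI, black, 22), (CHI, black, 37), (CHI, black, 7), (CHI, blue, 22), (CHI, blue, 37), (CHI, blue, 7), (CHI, red, 22), (CHI, red, 37), (CHI, red, 7)}

{(CHI, black, 22), (CHI, black, 37), (CHI, black, 7), (CHI, blue, 22), (CHI, blue, 37), (CHI, blue, 7), (CHI, red, 22), (CHI, red, 37), (CHI, red, 7)}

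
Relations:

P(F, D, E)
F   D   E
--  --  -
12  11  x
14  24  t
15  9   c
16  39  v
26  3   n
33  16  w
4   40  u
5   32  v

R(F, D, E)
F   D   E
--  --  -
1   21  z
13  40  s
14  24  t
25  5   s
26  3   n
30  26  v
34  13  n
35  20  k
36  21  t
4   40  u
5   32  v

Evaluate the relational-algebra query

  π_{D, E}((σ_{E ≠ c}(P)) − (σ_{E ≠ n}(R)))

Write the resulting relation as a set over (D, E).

{(11, x), (16, w), (3, n), (39, v)}

Filtering on E ≠ c leaves {(12, 11, x), (14, 24, t), (16, 39, v), (26, 3, n), (33, 16, w), (4, 40, u), (5, 32, v)}.
Filtering on E ≠ n leaves {(1, 21, z), (13, 40, s), (14, 24, t), (25, 5, s), (30, 26, v), (35, 20, k), (36, 21, t), (4, 40, u), (5, 32, v)}.
Difference: {(12, 11, x), (14, 24, t), (16, 39, v), (26, 3, n), (33, 16, w), (4, 40, u), (5, 32, v)} with {(1, 21, z), (13, 40, s), (14, 24, t), (25, 5, s), (30, 26, v), (35, 20, k), (36, 21, t), (4, 40, u), (5, 32, v)} → {(12, 11, x), (16, 39, v), (26, 3, n), (33, 16, w)}
Keep only column(s) D, E: {(11, x), (16, w), (3, n), (39, v)}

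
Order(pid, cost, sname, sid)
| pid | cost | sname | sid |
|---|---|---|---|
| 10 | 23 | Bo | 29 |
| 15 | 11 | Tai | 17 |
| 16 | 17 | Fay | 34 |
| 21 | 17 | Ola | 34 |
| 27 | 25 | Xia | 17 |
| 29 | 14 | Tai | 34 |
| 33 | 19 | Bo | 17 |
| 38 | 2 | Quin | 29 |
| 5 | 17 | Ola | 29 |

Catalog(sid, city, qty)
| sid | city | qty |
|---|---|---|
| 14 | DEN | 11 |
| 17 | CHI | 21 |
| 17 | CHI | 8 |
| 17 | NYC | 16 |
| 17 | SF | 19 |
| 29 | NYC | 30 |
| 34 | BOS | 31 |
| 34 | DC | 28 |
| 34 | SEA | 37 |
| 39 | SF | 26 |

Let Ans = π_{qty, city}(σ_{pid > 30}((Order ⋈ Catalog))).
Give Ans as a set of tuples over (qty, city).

{(16, NYC), (19, SF), (21, CHI), (30, NYC), (8, CHI)}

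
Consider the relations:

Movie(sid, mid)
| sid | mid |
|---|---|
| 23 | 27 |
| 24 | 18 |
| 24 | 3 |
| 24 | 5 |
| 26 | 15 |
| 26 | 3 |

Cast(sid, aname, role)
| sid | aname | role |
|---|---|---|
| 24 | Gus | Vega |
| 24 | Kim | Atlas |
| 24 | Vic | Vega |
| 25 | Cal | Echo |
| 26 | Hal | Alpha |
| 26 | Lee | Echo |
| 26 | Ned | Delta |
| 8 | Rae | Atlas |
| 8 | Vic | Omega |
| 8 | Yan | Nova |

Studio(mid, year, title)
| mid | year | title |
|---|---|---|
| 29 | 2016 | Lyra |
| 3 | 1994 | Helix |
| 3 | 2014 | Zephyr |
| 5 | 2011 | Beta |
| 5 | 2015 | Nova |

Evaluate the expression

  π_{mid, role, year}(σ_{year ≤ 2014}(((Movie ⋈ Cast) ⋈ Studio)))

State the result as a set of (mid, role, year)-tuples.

Movie ⋈ Cast (natural join on sid): {(24, 18, Gus, Vega), (24, 18, Kim, Atlas), (24, 18, Vic, Vega), (24, 3, Gus, Vega), (24, 3, Kim, Atlas), (24, 3, Vic, Vega), (24, 5, Gus, Vega), (24, 5, Kim, Atlas), (24, 5, Vic, Vega), (26, 15, Hal, Alpha), (26, 15, Lee, Echo), (26, 15, Ned, Delta), (26, 3, Hal, Alpha), (26, 3, Lee, Echo), (26, 3, Ned, Delta)}
(Movie ⋈ Cast) ⋈ Studio (natural join on mid): {(24, 3, Gus, Vega, 1994, Helix), (24, 3, Gus, Vega, 2014, Zephyr), (24, 3, Kim, Atlas, 1994, Helix), (24, 3, Kim, Atlas, 2014, Zephyr), (24, 3, Vic, Vega, 1994, Helix), (24, 3, Vic, Vega, 2014, Zephyr), (24, 5, Gus, Vega, 2011, Beta), (24, 5, Gus, Vega, 2015, Nova), (24, 5, Kim, Atlas, 2011, Beta), (24, 5, Kim, Atlas, 2015, Nova), (24, 5, Vic, Vega, 2011, Beta), (24, 5, Vic, Vega, 2015, Nova), (26, 3, Hal, Alpha, 1994, Helix), (26, 3, Hal, Alpha, 2014, Zephyr), (26, 3, Lee, Echo, 1994, Helix), (26, 3, Lee, Echo, 2014, Zephyr), (26, 3, Ned, Delta, 1994, Helix), (26, 3, Ned, Delta, 2014, Zephyr)}
Apply σ_{year ≤ 2014}; surviving tuples: {(24, 3, Gus, Vega, 1994, Helix), (24, 3, Gus, Vega, 2014, Zephyr), (24, 3, Kim, Atlas, 1994, Helix), (24, 3, Kim, Atlas, 2014, Zephyr), (24, 3, Vic, Vega, 1994, Helix), (24, 3, Vic, Vega, 2014, Zephyr), (24, 5, Gus, Vega, 2011, Beta), (24, 5, Kim, Atlas, 2011, Beta), (24, 5, Vic, Vega, 2011, Beta), (26, 3, Hal, Alpha, 1994, Helix), (26, 3, Hal, Alpha, 2014, Zephyr), (26, 3, Lee, Echo, 1994, Helix), (26, 3, Lee, Echo, 2014, Zephyr), (26, 3, Ned, Delta, 1994, Helix), (26, 3, Ned, Delta, 2014, Zephyr)}
π[mid, role, year]: project onto (mid, role, year) (3 duplicate(s) eliminated) → {(3, Alpha, 1994), (3, Alpha, 2014), (3, Atlas, 1994), (3, Atlas, 2014), (3, Delta, 1994), (3, Delta, 2014), (3, Echo, 1994), (3, Echo, 2014), (3, Vega, 1994), (3, Vega, 2014), (5, Atlas, 2011), (5, Vega, 2011)}

{(3, Alpha, 1994), (3, Alpha, 2014), (3, Atlas, 1994), (3, Atlas, 2014), (3, Delta, 1994), (3, Delta, 2014), (3, Echo, 1994), (3, Echo, 2014), (3, Vega, 1994), (3, Vega, 2014), (5, Atlas, 2011), (5, Vega, 2011)}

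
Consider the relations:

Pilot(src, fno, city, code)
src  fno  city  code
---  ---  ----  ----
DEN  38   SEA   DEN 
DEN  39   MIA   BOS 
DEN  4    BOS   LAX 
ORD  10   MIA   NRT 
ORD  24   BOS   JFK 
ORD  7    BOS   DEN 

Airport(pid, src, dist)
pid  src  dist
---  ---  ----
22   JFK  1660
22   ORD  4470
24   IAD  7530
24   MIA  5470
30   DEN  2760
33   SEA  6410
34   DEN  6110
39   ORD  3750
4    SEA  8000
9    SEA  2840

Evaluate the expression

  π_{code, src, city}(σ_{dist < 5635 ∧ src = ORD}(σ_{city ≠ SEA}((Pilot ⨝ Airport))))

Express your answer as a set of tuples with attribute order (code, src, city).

Joining Pilot and Airport on src yields {(DEN, 38, SEA, DEN, 30, 2760), (DEN, 38, SEA, DEN, 34, 6110), (DEN, 39, MIA, BOS, 30, 2760), (DEN, 39, MIA, BOS, 34, 6110), (DEN, 4, BOS, LAX, 30, 2760), (DEN, 4, BOS, LAX, 34, 6110), (ORD, 10, MIA, NRT, 22, 4470), (ORD, 10, MIA, NRT, 39, 3750), (ORD, 24, BOS, JFK, 22, 4470), (ORD, 24, BOS, JFK, 39, 3750), (ORD, 7, BOS, DEN, 22, 4470), (ORD, 7, BOS, DEN, 39, 3750)}.
Apply σ_{city ≠ SEA}; surviving tuples: {(DEN, 39, MIA, BOS, 30, 2760), (DEN, 39, MIA, BOS, 34, 6110), (DEN, 4, BOS, LAX, 30, 2760), (DEN, 4, BOS, LAX, 34, 6110), (ORD, 10, MIA, NRT, 22, 4470), (ORD, 10, MIA, NRT, 39, 3750), (ORD, 24, BOS, JFK, 22, 4470), (ORD, 24, BOS, JFK, 39, 3750), (ORD, 7, BOS, DEN, 22, 4470), (ORD, 7, BOS, DEN, 39, 3750)}
Apply σ_{dist < 5635 ∧ src = ORD}; surviving tuples: {(ORD, 10, MIA, NRT, 22, 4470), (ORD, 10, MIA, NRT, 39, 3750), (ORD, 24, BOS, JFK, 22, 4470), (ORD, 24, BOS, JFK, 39, 3750), (ORD, 7, BOS, DEN, 22, 4470), (ORD, 7, BOS, DEN, 39, 3750)}
Projecting to code, src, city (3 duplicate(s) eliminated): {(DEN, ORD, BOS), (JFK, ORD, BOS), (NRT, ORD, MIA)}

{(DEN, ORD, BOS), (JFK, ORD, BOS), (NRT, ORD, MIA)}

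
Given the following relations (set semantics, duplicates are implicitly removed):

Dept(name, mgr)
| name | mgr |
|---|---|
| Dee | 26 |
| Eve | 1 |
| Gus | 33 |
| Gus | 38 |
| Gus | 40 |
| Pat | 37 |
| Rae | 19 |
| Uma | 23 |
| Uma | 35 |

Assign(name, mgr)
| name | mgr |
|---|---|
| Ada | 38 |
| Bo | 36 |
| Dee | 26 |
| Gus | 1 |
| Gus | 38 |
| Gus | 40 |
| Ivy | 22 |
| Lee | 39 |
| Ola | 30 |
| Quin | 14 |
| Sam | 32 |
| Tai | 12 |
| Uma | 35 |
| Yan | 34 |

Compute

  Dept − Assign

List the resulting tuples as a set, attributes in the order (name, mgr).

{(Eve, 1), (Gus, 33), (Pat, 37), (Rae, 19), (Uma, 23)}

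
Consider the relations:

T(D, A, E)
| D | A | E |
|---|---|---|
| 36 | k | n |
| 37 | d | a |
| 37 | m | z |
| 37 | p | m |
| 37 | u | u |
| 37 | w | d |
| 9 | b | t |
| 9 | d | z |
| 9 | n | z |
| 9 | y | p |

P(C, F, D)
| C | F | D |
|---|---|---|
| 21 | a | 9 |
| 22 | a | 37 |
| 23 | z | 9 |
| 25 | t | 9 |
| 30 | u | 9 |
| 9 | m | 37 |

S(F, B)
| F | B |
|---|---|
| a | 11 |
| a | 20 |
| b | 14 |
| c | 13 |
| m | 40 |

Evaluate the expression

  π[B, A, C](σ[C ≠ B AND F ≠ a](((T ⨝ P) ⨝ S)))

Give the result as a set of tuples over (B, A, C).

{(40, d, 9), (40, m, 9), (40, p, 9), (40, u, 9), (40, w, 9)}

Joining T and P on D yields {(37, d, a, 22, a), (37, d, a, 9, m), (37, m, z, 22, a), (37, m, z, 9, m), (37, p, m, 22, a), (37, p, m, 9, m), (37, u, u, 22, a), (37, u, u, 9, m), (37, w, d, 22, a), (37, w, d, 9, m), (9, b, t, 21, a), (9, b, t, 23, z), (9, b, t, 25, t), (9, b, t, 30, u), (9, d, z, 21, a), (9, d, z, 23, z), (9, d, z, 25, t), (9, d, z, 30, u), (9, n, z, 21, a), (9, n, z, 23, z), (9, n, z, 25, t), (9, n, z, 30, u), (9, y, p, 21, a), (9, y, p, 23, z), (9, y, p, 25, t), (9, y, p, 30, u)}.
Joining (T ⨝ P) and S on F yields {(37, d, a, 22, a, 11), (37, d, a, 22, a, 20), (37, d, a, 9, m, 40), (37, m, z, 22, a, 11), (37, m, z, 22, a, 20), (37, m, z, 9, m, 40), (37, p, m, 22, a, 11), (37, p, m, 22, a, 20), (37, p, m, 9, m, 40), (37, u, u, 22, a, 11), (37, u, u, 22, a, 20), (37, u, u, 9, m, 40), (37, w, d, 22, a, 11), (37, w, d, 22, a, 20), (37, w, d, 9, m, 40), (9, b, t, 21, a, 11), (9, b, t, 21, a, 20), (9, d, z, 21, a, 11), (9, d, z, 21, a, 20), (9, n, z, 21, a, 11), (9, n, z, 21, a, 20), (9, y, p, 21, a, 11), (9, y, p, 21, a, 20)}.
Apply σ_{C ≠ B AND F ≠ a}; surviving tuples: {(37, d, a, 9, m, 40), (37, m, z, 9, m, 40), (37, p, m, 9, m, 40), (37, u, u, 9, m, 40), (37, w, d, 9, m, 40)}
Keep only column(s) B, A, C: {(40, d, 9), (40, m, 9), (40, p, 9), (40, u, 9), (40, w, 9)}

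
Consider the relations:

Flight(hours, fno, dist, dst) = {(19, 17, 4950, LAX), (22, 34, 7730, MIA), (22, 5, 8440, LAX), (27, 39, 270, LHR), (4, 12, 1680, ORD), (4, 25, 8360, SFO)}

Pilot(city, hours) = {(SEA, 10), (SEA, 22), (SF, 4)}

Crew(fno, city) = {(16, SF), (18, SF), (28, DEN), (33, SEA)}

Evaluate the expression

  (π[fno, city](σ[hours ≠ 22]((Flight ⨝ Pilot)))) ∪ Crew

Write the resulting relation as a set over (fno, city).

{(12, SF), (16, SF), (18, SF), (25, SF), (28, DEN), (33, SEA)}

Natural join on hours: {(22, 34, 7730, MIA, SEA), (22, 5, 8440, LAX, SEA), (4, 12, 1680, ORD, SF), (4, 25, 8360, SFO, SF)}
Apply σ_{hours ≠ 22}; surviving tuples: {(4, 12, 1680, ORD, SF), (4, 25, 8360, SFO, SF)}
Keep only column(s) fno, city: {(12, SF), (25, SF)}
Union: {(12, SF), (25, SF)} with {(16, SF), (18, SF), (28, DEN), (33, SEA)} → {(12, SF), (16, SF), (18, SF), (25, SF), (28, DEN), (33, SEA)}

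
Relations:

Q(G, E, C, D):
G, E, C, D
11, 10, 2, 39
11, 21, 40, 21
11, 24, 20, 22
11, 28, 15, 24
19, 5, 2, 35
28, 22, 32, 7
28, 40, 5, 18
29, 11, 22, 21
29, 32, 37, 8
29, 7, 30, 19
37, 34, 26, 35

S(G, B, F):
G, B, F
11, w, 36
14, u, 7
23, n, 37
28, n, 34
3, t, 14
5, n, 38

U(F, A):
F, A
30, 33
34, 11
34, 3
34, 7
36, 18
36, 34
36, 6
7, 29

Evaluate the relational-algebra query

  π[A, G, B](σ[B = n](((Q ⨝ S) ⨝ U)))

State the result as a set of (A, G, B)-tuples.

Natural join on G: {(11, 10, 2, 39, w, 36), (11, 21, 40, 21, w, 36), (11, 24, 20, 22, w, 36), (11, 28, 15, 24, w, 36), (28, 22, 32, 7, n, 34), (28, 40, 5, 18, n, 34)}
Natural join on F: {(11, 10, 2, 39, w, 36, 18), (11, 10, 2, 39, w, 36, 34), (11, 10, 2, 39, w, 36, 6), (11, 21, 40, 21, w, 36, 18), (11, 21, 40, 21, w, 36, 34), (11, 21, 40, 21, w, 36, 6), (11, 24, 20, 22, w, 36, 18), (11, 24, 20, 22, w, 36, 34), (11, 24, 20, 22, w, 36, 6), (11, 28, 15, 24, w, 36, 18), (11, 28, 15, 24, w, 36, 34), (11, 28, 15, 24, w, 36, 6), (28, 22, 32, 7, n, 34, 11), (28, 22, 32, 7, n, 34, 3), (28, 22, 32, 7, n, 34, 7), (28, 40, 5, 18, n, 34, 11), (28, 40, 5, 18, n, 34, 3), (28, 40, 5, 18, n, 34, 7)}
Apply σ_{B = n}; surviving tuples: {(28, 22, 32, 7, n, 34, 11), (28, 22, 32, 7, n, 34, 3), (28, 22, 32, 7, n, 34, 7), (28, 40, 5, 18, n, 34, 11), (28, 40, 5, 18, n, 34, 3), (28, 40, 5, 18, n, 34, 7)}
Keep only column(s) A, G, B (3 duplicate(s) eliminated): {(11, 28, n), (3, 28, n), (7, 28, n)}

{(11, 28, n), (3, 28, n), (7, 28, n)}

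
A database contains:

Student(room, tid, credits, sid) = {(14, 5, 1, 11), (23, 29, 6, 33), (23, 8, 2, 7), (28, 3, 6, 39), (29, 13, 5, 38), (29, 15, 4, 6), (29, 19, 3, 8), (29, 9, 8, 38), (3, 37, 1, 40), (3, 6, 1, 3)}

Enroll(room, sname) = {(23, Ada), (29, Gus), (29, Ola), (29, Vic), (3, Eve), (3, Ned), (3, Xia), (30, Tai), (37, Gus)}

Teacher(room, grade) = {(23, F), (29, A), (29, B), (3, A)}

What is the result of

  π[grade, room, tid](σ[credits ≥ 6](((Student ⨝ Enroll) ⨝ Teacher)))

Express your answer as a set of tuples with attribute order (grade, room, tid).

Natural join on room: {(23, 29, 6, 33, Ada), (23, 8, 2, 7, Ada), (29, 13, 5, 38, Gus), (29, 13, 5, 38, Ola), (29, 13, 5, 38, Vic), (29, 15, 4, 6, Gus), (29, 15, 4, 6, Ola), (29, 15, 4, 6, Vic), (29, 19, 3, 8, Gus), (29, 19, 3, 8, Ola), (29, 19, 3, 8, Vic), (29, 9, 8, 38, Gus), (29, 9, 8, 38, Ola), (29, 9, 8, 38, Vic), (3, 37, 1, 40, Eve), (3, 37, 1, 40, Ned), (3, 37, 1, 40, Xia), (3, 6, 1, 3, Eve), (3, 6, 1, 3, Ned), (3, 6, 1, 3, Xia)}
Natural join on room: {(23, 29, 6, 33, Ada, F), (23, 8, 2, 7, Ada, F), (29, 13, 5, 38, Gus, A), (29, 13, 5, 38, Gus, B), (29, 13, 5, 38, Ola, A), (29, 13, 5, 38, Ola, B), (29, 13, 5, 38, Vic, A), (29, 13, 5, 38, Vic, B), (29, 15, 4, 6, Gus, A), (29, 15, 4, 6, Gus, B), (29, 15, 4, 6, Ola, A), (29, 15, 4, 6, Ola, B), (29, 15, 4, 6, Vic, A), (29, 15, 4, 6, Vic, B), (29, 19, 3, 8, Gus, A), (29, 19, 3, 8, Gus, B), (29, 19, 3, 8, Ola, A), (29, 19, 3, 8, Ola, B), (29, 19, 3, 8, Vic, A), (29, 19, 3, 8, Vic, B), (29, 9, 8, 38, Gus, A), (29, 9, 8, 38, Gus, B), (29, 9, 8, 38, Ola, A), (29, 9, 8, 38, Ola, B), (29, 9, 8, 38, Vic, A), (29, 9, 8, 38, Vic, B), (3, 37, 1, 40, Eve, A), (3, 37, 1, 40, Ned, A), (3, 37, 1, 40, Xia, A), (3, 6, 1, 3, Eve, A), (3, 6, 1, 3, Ned, A), (3, 6, 1, 3, Xia, A)}
Apply σ_{credits ≥ 6}; surviving tuples: {(23, 29, 6, 33, Ada, F), (29, 9, 8, 38, Gus, A), (29, 9, 8, 38, Gus, B), (29, 9, 8, 38, Ola, A), (29, 9, 8, 38, Ola, B), (29, 9, 8, 38, Vic, A), (29, 9, 8, 38, Vic, B)}
π[grade, room, tid]: project onto (grade, room, tid) (4 duplicate(s) eliminated) → {(A, 29, 9), (B, 29, 9), (F, 23, 29)}

{(A, 29, 9), (B, 29, 9), (F, 23, 29)}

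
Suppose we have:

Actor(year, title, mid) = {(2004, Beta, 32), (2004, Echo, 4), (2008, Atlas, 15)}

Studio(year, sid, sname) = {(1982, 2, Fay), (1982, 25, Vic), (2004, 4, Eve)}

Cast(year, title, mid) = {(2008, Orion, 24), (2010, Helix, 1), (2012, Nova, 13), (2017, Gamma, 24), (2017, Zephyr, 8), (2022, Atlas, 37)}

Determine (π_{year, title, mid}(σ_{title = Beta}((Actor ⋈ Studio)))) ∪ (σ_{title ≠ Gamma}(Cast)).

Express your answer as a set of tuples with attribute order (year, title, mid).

Actor ⋈ Studio (natural join on year): {(2004, Beta, 32, 4, Eve), (2004, Echo, 4, 4, Eve)}
Selection title = Beta: {(2004, Beta, 32, 4, Eve)}
Projecting to year, title, mid: {(2004, Beta, 32)}
Selection title ≠ Gamma: {(2008, Orion, 24), (2010, Helix, 1), (2012, Nova, 13), (2017, Zephyr, 8), (2022, Atlas, 37)}
Set union of the two operands is {(2004, Beta, 32), (2008, Orion, 24), (2010, Helix, 1), (2012, Nova, 13), (2017, Zephyr, 8), (2022, Atlas, 37)}.

{(2004, Beta, 32), (2008, Orion, 24), (2010, Helix, 1), (2012, Nova, 13), (2017, Zephyr, 8), (2022, Atlas, 37)}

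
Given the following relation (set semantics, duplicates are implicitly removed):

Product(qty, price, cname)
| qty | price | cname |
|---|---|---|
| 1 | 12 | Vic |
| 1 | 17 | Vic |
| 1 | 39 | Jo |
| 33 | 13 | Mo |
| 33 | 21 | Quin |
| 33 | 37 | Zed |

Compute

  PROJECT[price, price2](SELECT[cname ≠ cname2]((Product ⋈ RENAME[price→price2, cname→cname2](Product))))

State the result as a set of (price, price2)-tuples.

{(12, 39), (13, 21), (13, 37), (17, 39), (21, 13), (21, 37), (37, 13), (37, 21), (39, 12), (39, 17)}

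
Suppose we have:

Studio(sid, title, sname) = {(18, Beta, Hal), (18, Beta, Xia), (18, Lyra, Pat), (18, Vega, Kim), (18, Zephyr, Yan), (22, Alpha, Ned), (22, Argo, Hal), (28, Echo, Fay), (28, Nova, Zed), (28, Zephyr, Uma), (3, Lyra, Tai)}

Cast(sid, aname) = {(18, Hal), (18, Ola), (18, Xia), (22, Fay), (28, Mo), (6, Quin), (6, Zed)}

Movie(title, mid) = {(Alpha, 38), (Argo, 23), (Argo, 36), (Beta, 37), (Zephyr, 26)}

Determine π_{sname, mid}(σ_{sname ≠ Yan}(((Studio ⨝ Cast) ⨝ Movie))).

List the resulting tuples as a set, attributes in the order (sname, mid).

Joining Studio and Cast on sid yields {(18, Beta, Hal, Hal), (18, Beta, Hal, Ola), (18, Beta, Hal, Xia), (18, Beta, Xia, Hal), (18, Beta, Xia, Ola), (18, Beta, Xia, Xia), (18, Lyra, Pat, Hal), (18, Lyra, Pat, Ola), (18, Lyra, Pat, Xia), (18, Vega, Kim, Hal), (18, Vega, Kim, Ola), (18, Vega, Kim, Xia), (18, Zephyr, Yan, Hal), (18, Zephyr, Yan, Ola), (18, Zephyr, Yan, Xia), (22, Alpha, Ned, Fay), (22, Argo, Hal, Fay), (28, Echo, Fay, Mo), (28, Nova, Zed, Mo), (28, Zephyr, Uma, Mo)}.
Joining (Studio ⨝ Cast) and Movie on title yields {(18, Beta, Hal, Hal, 37), (18, Beta, Hal, Ola, 37), (18, Beta, Hal, Xia, 37), (18, Beta, Xia, Hal, 37), (18, Beta, Xia, Ola, 37), (18, Beta, Xia, Xia, 37), (18, Zephyr, Yan, Hal, 26), (18, Zephyr, Yan, Ola, 26), (18, Zephyr, Yan, Xia, 26), (22, Alpha, Ned, Fay, 38), (22, Argo, Hal, Fay, 23), (22, Argo, Hal, Fay, 36), (28, Zephyr, Uma, Mo, 26)}.
Selection sname ≠ Yan: {(18, Beta, Hal, Hal, 37), (18, Beta, Hal, Ola, 37), (18, Beta, Hal, Xia, 37), (18, Beta, Xia, Hal, 37), (18, Beta, Xia, Ola, 37), (18, Beta, Xia, Xia, 37), (22, Alpha, Ned, Fay, 38), (22, Argo, Hal, Fay, 23), (22, Argo, Hal, Fay, 36), (28, Zephyr, Uma, Mo, 26)}
Keep only column(s) sname, mid (4 duplicate(s) eliminated): {(Hal, 23), (Hal, 36), (Hal, 37), (Ned, 38), (Uma, 26), (Xia, 37)}

{(Hal, 23), (Hal, 36), (Hal, 37), (Ned, 38), (Uma, 26), (Xia, 37)}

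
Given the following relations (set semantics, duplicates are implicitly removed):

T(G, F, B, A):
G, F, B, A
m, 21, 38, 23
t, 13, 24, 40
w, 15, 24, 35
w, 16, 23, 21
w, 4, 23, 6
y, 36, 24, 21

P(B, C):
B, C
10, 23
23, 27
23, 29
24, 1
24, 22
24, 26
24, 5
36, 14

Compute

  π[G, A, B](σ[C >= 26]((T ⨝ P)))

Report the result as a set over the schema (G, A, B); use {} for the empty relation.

{(t, 40, 24), (w, 21, 23), (w, 35, 24), (w, 6, 23), (y, 21, 24)}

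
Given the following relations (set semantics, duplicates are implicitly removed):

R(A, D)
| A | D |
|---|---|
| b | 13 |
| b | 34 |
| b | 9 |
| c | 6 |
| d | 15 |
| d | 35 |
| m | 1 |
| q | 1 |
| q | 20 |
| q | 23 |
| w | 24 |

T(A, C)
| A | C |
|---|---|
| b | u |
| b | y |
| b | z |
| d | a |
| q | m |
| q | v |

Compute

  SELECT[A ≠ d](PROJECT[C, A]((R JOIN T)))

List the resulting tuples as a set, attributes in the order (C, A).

{(m, q), (u, b), (v, q), (y, b), (z, b)}

R ⋈ T (natural join on A): {(b, 13, u), (b, 13, y), (b, 13, z), (b, 34, u), (b, 34, y), (b, 34, z), (b, 9, u), (b, 9, y), (b, 9, z), (d, 15, a), (d, 35, a), (q, 1, m), (q, 1, v), (q, 20, m), (q, 20, v), (q, 23, m), (q, 23, v)}
Projecting to C, A (11 duplicate(s) eliminated): {(a, d), (m, q), (u, b), (v, q), (y, b), (z, b)}
Apply σ_{A ≠ d}; surviving tuples: {(m, q), (u, b), (v, q), (y, b), (z, b)}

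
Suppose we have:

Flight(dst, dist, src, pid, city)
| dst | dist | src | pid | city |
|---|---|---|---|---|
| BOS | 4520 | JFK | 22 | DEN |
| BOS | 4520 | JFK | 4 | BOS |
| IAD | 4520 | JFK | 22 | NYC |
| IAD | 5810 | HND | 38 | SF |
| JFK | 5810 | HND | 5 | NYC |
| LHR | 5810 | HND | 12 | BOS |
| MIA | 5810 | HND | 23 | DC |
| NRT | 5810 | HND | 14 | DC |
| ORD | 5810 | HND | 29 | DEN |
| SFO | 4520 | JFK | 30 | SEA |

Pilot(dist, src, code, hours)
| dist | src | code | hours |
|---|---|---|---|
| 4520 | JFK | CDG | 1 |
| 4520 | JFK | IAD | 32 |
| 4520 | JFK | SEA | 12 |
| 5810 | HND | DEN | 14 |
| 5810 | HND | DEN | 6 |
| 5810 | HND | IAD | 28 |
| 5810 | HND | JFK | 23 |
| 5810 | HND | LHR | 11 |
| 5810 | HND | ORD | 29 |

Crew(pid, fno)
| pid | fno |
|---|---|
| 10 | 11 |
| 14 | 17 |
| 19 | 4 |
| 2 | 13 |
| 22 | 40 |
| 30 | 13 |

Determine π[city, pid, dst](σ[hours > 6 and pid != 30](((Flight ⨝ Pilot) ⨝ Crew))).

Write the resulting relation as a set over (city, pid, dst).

Natural join on dist, src: {(BOS, 4520, JFK, 22, DEN, CDG, 1), (BOS, 4520, JFK, 22, DEN, IAD, 32), (BOS, 4520, JFK, 22, DEN, SEA, 12), (BOS, 4520, JFK, 4, BOS, CDG, 1), (BOS, 4520, JFK, 4, BOS, IAD, 32), (BOS, 4520, JFK, 4, BOS, SEA, 12), (IAD, 4520, JFK, 22, NYC, CDG, 1), (IAD, 4520, JFK, 22, NYC, IAD, 32), (IAD, 4520, JFK, 22, NYC, SEA, 12), (IAD, 5810, HND, 38, SF, DEN, 14), (IAD, 5810, HND, 38, SF, DEN, 6), (IAD, 5810, HND, 38, SF, IAD, 28), (IAD, 5810, HND, 38, SF, JFK, 23), (IAD, 5810, HND, 38, SF, LHR, 11), (IAD, 5810, HND, 38, SF, ORD, 29), (JFK, 5810, HND, 5, NYC, DEN, 14), (JFK, 5810, HND, 5, NYC, DEN, 6), (JFK, 5810, HND, 5, NYC, IAD, 28), (JFK, 5810, HND, 5, NYC, JFK, 23), (JFK, 5810, HND, 5, NYC, LHR, 11), (JFK, 5810, HND, 5, NYC, ORD, 29), (LHR, 5810, HND, 12, BOS, DEN, 14), (LHR, 5810, HND, 12, BOS, DEN, 6), (LHR, 5810, HND, 12, BOS, IAD, 28), (LHR, 5810, HND, 12, BOS, JFK, 23), (LHR, 5810, HND, 12, BOS, LHR, 11), (LHR, 5810, HND, 12, BOS, ORD, 29), (MIA, 5810, HND, 23, DC, DEN, 14), (MIA, 5810, HND, 23, DC, DEN, 6), (MIA, 5810, HND, 23, DC, IAD, 28), (MIA, 5810, HND, 23, DC, JFK, 23), (MIA, 5810, HND, 23, DC, LHR, 11), (MIA, 5810, HND, 23, DC, ORD, 29), (NRT, 5810, HND, 14, DC, DEN, 14), (NRT, 5810, HND, 14, DC, DEN, 6), (NRT, 5810, HND, 14, DC, IAD, 28), (NRT, 5810, HND, 14, DC, JFK, 23), (NRT, 5810, HND, 14, DC, LHR, 11), (NRT, 5810, HND, 14, DC, ORD, 29), (ORD, 5810, HND, 29, DEN, DEN, 14), (ORD, 5810, HND, 29, DEN, DEN, 6), (ORD, 5810, HND, 29, DEN, IAD, 28), (ORD, 5810, HND, 29, DEN, JFK, 23), (ORD, 5810, HND, 29, DEN, LHR, 11), (ORD, 5810, HND, 29, DEN, ORD, 29), (SFO, 4520, JFK, 30, SEA, CDG, 1), (SFO, 4520, JFK, 30, SEA, IAD, 32), (SFO, 4520, JFK, 30, SEA, SEA, 12)}
Natural join on pid: {(BOS, 4520, JFK, 22, DEN, CDG, 1, 40), (BOS, 4520, JFK, 22, DEN, IAD, 32, 40), (BOS, 4520, JFK, 22, DEN, SEA, 12, 40), (IAD, 4520, JFK, 22, NYC, CDG, 1, 40), (IAD, 4520, JFK, 22, NYC, IAD, 32, 40), (IAD, 4520, JFK, 22, NYC, SEA, 12, 40), (NRT, 5810, HND, 14, DC, DEN, 14, 17), (NRT, 5810, HND, 14, DC, DEN, 6, 17), (NRT, 5810, HND, 14, DC, IAD, 28, 17), (NRT, 5810, HND, 14, DC, JFK, 23, 17), (NRT, 5810, HND, 14, DC, LHR, 11, 17), (NRT, 5810, HND, 14, DC, ORD, 29, 17), (SFO, 4520, JFK, 30, SEA, CDG, 1, 13), (SFO, 4520, JFK, 30, SEA, IAD, 32, 13), (SFO, 4520, JFK, 30, SEA, SEA, 12, 13)}
Selection hours > 6 and pid != 30: {(BOS, 4520, JFK, 22, DEN, IAD, 32, 40), (BOS, 4520, JFK, 22, DEN, SEA, 12, 40), (IAD, 4520, JFK, 22, NYC, IAD, 32, 40), (IAD, 4520, JFK, 22, NYC, SEA, 12, 40), (NRT, 5810, HND, 14, DC, DEN, 14, 17), (NRT, 5810, HND, 14, DC, IAD, 28, 17), (NRT, 5810, HND, 14, DC, JFK, 23, 17), (NRT, 5810, HND, 14, DC, LHR, 11, 17), (NRT, 5810, HND, 14, DC, ORD, 29, 17)}
π[city, pid, dst]: project onto (city, pid, dst) (6 duplicate(s) eliminated) → {(DC, 14, NRT), (DEN, 22, BOS), (NYC, 22, IAD)}

{(DC, 14, NRT), (DEN, 22, BOS), (NYC, 22, IAD)}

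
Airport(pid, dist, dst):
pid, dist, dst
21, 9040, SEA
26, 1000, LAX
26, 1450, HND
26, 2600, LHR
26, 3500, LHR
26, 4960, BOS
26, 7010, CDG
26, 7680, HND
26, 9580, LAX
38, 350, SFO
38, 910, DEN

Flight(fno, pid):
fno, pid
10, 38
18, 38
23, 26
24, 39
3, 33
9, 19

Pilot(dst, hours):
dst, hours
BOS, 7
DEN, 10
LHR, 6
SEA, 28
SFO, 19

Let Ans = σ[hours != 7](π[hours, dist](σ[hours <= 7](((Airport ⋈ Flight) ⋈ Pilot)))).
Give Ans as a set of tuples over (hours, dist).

Joining Airport and Flight on pid yields {(26, 1000, LAX, 23), (26, 1450, HND, 23), (26, 2600, LHR, 23), (26, 3500, LHR, 23), (26, 4960, BOS, 23), (26, 7010, CDG, 23), (26, 7680, HND, 23), (26, 9580, LAX, 23), (38, 350, SFO, 10), (38, 350, SFO, 18), (38, 910, DEN, 10), (38, 910, DEN, 18)}.
Joining (Airport ⋈ Flight) and Pilot on dst yields {(26, 2600, LHR, 23, 6), (26, 3500, LHR, 23, 6), (26, 4960, BOS, 23, 7), (38, 350, SFO, 10, 19), (38, 350, SFO, 18, 19), (38, 910, DEN, 10, 10), (38, 910, DEN, 18, 10)}.
σ[hours <= 7]: keep tuples satisfying hours <= 7 → {(26, 2600, LHR, 23, 6), (26, 3500, LHR, 23, 6), (26, 4960, BOS, 23, 7)}
π[hours, dist]: project onto (hours, dist) → {(6, 2600), (6, 3500), (7, 4960)}
σ[hours != 7]: keep tuples satisfying hours != 7 → {(6, 2600), (6, 3500)}

{(6, 2600), (6, 3500)}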